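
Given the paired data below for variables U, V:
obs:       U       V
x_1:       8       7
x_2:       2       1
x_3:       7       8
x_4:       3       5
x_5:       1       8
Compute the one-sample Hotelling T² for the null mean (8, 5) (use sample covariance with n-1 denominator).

Step 1 — sample mean vector:
  mean(U) = (8 + 2 + 7 + 3 + 1) / 5 = 21/5 = 4.2
  mean(V) = (7 + 1 + 8 + 5 + 8) / 5 = 29/5 = 5.8
  x̄ = (4.2, 5.8),  deviation x̄ - mu_0 = (4.2, 5.8) - (8, 5) = (-3.8, 0.8).

Step 2 — sample covariance matrix, S[i,j] = (1/(n-1)) · Σ_k (x_{k,i} - mean_i) · (x_{k,j} - mean_j), divisor n-1 = 4:
  S[U,U] = ((3.8)·(3.8) + (-2.2)·(-2.2) + (2.8)·(2.8) + (-1.2)·(-1.2) + (-3.2)·(-3.2)) / 4 = 38.8/4 = 9.7
  S[U,V] = ((3.8)·(1.2) + (-2.2)·(-4.8) + (2.8)·(2.2) + (-1.2)·(-0.8) + (-3.2)·(2.2)) / 4 = 15.2/4 = 3.8
  S[V,V] = ((1.2)·(1.2) + (-4.8)·(-4.8) + (2.2)·(2.2) + (-0.8)·(-0.8) + (2.2)·(2.2)) / 4 = 34.8/4 = 8.7
  S = [[9.7, 3.8],
 [3.8, 8.7]].

Step 3 — invert S. det(S) = 9.7·8.7 - (3.8)² = 69.95.
  S^{-1} = (1/det) · [[d, -b], [-b, a]] = [[0.1244, -0.0543],
 [-0.0543, 0.1387]].

Step 4 — quadratic form (x̄ - mu_0)^T · S^{-1} · (x̄ - mu_0):
  S^{-1} · (x̄ - mu_0) = (-0.5161, 0.3174),
  (x̄ - mu_0)^T · [...] = (-3.8)·(-0.5161) + (0.8)·(0.3174) = 2.215.

Step 5 — scale by n: T² = 5 · 2.215 = 11.0751.

T² ≈ 11.0751


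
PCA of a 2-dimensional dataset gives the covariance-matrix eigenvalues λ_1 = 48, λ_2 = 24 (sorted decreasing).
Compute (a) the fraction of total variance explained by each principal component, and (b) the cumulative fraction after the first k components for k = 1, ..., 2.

Step 1 — total variance = trace(Sigma) = Σ λ_i = 48 + 24 = 72.

Step 2 — fraction explained by component i = λ_i / Σ λ:
  PC1: 48/72 = 0.6667
  PC2: 24/72 = 0.3333

Step 3 — cumulative fraction after k components = (λ_1 + ... + λ_k) / Σ λ:
  k = 1: 48/72 = 0.6667
  k = 2: (48 + 24)/72 = 72/72 = 1

Summary (fraction, with percent):

explained: PC1 0.6667 (66.67%), PC2 0.3333 (33.33%);  cumulative: 0.6667, 1


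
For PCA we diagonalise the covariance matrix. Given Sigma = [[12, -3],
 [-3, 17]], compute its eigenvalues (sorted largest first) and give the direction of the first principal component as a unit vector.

Step 1 — characteristic polynomial of 2×2 Sigma:
  det(Sigma - λI) = λ² - trace · λ + det = 0.
  trace = 12 + 17 = 29, det = 12·17 - (-3)² = 195.
Step 2 — discriminant:
  Δ = trace² - 4·det = 841 - 780 = 61.
Step 3 — eigenvalues:
  λ = (trace ± √Δ)/2 = (29 ± 7.8102)/2,
  λ_1 = 18.4051,  λ_2 = 10.5949.

Step 4 — unit eigenvector for λ_1: solve (Sigma - λ_1 I)v = 0. First row:
  (12 - 18.4051)·v_x + (-3)·v_y = 0, i.e. (-6.4051)·v_x + (-3)·v_y = 0,
  so v ∝ (b, λ_1 - a) = (-3, 6.4051); multiply by -1 so the first entry is positive: u = (3, -6.4051).
  ||u|| = √((3)² + (-6.4051)²) = √(50.0256) ≈ 7.0729,
  v_1 = u/||u|| ≈ (0.4242, -0.9056) (||v_1|| = 1).

λ_1 = 18.4051,  λ_2 = 10.5949;  v_1 ≈ (0.4242, -0.9056)


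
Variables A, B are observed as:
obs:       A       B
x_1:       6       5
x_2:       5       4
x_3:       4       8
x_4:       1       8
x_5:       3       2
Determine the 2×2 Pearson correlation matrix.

Step 1 — column means:
  mean(A) = (6 + 5 + 4 + 1 + 3) / 5 = 19/5 = 3.8
  mean(B) = (5 + 4 + 8 + 8 + 2) / 5 = 27/5 = 5.4

Step 2 — sample variances and covariances s[i,j] = (1/(n-1)) · Σ_k (x_{k,i} - mean_i) · (x_{k,j} - mean_j), with n-1 = 4:
  s[A,A] = ((2.2)·(2.2) + (1.2)·(1.2) + (0.2)·(0.2) + (-2.8)·(-2.8) + (-0.8)·(-0.8)) / 4 = 14.8/4 = 3.7
  s[A,B] = ((2.2)·(-0.4) + (1.2)·(-1.4) + (0.2)·(2.6) + (-2.8)·(2.6) + (-0.8)·(-3.4)) / 4 = -6.6/4 = -1.65
  s[B,B] = ((-0.4)·(-0.4) + (-1.4)·(-1.4) + (2.6)·(2.6) + (2.6)·(2.6) + (-3.4)·(-3.4)) / 4 = 27.2/4 = 6.8
  Sample standard deviations s_i = √(s[i,i]):
  s(A) = √(3.7) = 1.9235
  s(B) = √(6.8) = 2.6077

Step 3 — r_{ij} = s_{ij} / (s_i · s_j):
  r[A,A] = 1 (diagonal).
  r[A,B] = -1.65 / (1.9235 · 2.6077) = -1.65 / 5.016 = -0.3289
  r[B,B] = 1 (diagonal).

R is symmetric with unit diagonal. Assembling:

R = [[1, -0.3289],
 [-0.3289, 1]]


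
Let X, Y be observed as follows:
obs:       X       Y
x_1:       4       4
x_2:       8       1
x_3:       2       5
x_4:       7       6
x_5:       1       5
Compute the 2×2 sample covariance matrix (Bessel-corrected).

Step 1 — column means:
  mean(X) = (4 + 8 + 2 + 7 + 1) / 5 = 22/5 = 4.4
  mean(Y) = (4 + 1 + 5 + 6 + 5) / 5 = 21/5 = 4.2

Step 2 — sample covariance S[i,j] = (1/(n-1)) · Σ_k (x_{k,i} - mean_i) · (x_{k,j} - mean_j), with n-1 = 4.
  S[X,X] = ((-0.4)·(-0.4) + (3.6)·(3.6) + (-2.4)·(-2.4) + (2.6)·(2.6) + (-3.4)·(-3.4)) / 4 = 37.2/4 = 9.3
  S[X,Y] = ((-0.4)·(-0.2) + (3.6)·(-3.2) + (-2.4)·(0.8) + (2.6)·(1.8) + (-3.4)·(0.8)) / 4 = -11.4/4 = -2.85
  S[Y,Y] = ((-0.2)·(-0.2) + (-3.2)·(-3.2) + (0.8)·(0.8) + (1.8)·(1.8) + (0.8)·(0.8)) / 4 = 14.8/4 = 3.7

S is symmetric (S[j,i] = S[i,j]). Assembling:

S = [[9.3, -2.85],
 [-2.85, 3.7]]


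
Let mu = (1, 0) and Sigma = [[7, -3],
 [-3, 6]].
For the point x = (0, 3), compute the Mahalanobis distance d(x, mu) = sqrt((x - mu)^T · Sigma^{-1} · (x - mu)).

Step 1 — centre the observation: (x - mu) = (-1, 3).

Step 2 — invert Sigma. det(Sigma) = 7·6 - (-3)² = 33.
  Sigma^{-1} = (1/det) · [[d, -b], [-b, a]] = [[0.1818, 0.0909],
 [0.0909, 0.2121]].

Step 3 — form the quadratic (x - mu)^T · Sigma^{-1} · (x - mu):
  Sigma^{-1} · (x - mu) = (0.0909, 0.5455).
  (x - mu)^T · [Sigma^{-1} · (x - mu)] = (-1)·(0.0909) + (3)·(0.5455) = 1.5455.

Step 4 — take square root: d = √(1.5455) ≈ 1.2432.

d(x, mu) = √(1.5455) ≈ 1.2432


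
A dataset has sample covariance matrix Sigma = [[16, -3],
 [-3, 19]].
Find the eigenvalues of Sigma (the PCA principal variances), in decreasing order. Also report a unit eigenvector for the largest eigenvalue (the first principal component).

Step 1 — characteristic polynomial of 2×2 Sigma:
  det(Sigma - λI) = λ² - trace · λ + det = 0.
  trace = 16 + 19 = 35, det = 16·19 - (-3)² = 295.
Step 2 — discriminant:
  Δ = trace² - 4·det = 1225 - 1180 = 45.
Step 3 — eigenvalues:
  λ = (trace ± √Δ)/2 = (35 ± 6.7082)/2,
  λ_1 = 20.8541,  λ_2 = 14.1459.

Step 4 — unit eigenvector for λ_1: solve (Sigma - λ_1 I)v = 0. First row:
  (16 - 20.8541)·v_x + (-3)·v_y = 0, i.e. (-4.8541)·v_x + (-3)·v_y = 0,
  so v ∝ (b, λ_1 - a) = (-3, 4.8541); multiply by -1 so the first entry is positive: u = (3, -4.8541).
  ||u|| = √((3)² + (-4.8541)²) = √(32.5623) ≈ 5.7063,
  v_1 = u/||u|| ≈ (0.5257, -0.8507) (||v_1|| = 1).

λ_1 = 20.8541,  λ_2 = 14.1459;  v_1 ≈ (0.5257, -0.8507)


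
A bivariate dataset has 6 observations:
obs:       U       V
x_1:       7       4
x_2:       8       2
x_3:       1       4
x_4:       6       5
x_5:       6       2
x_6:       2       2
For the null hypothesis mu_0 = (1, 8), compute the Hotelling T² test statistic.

Step 1 — sample mean vector:
  mean(U) = (7 + 8 + 1 + 6 + 6 + 2) / 6 = 30/6 = 5
  mean(V) = (4 + 2 + 4 + 5 + 2 + 2) / 6 = 19/6 = 3.1667
  x̄ = (5, 3.1667),  deviation x̄ - mu_0 = (5, 3.1667) - (1, 8) = (4, -4.8333).

Step 2 — sample covariance matrix, S[i,j] = (1/(n-1)) · Σ_k (x_{k,i} - mean_i) · (x_{k,j} - mean_j), divisor n-1 = 5:
  S[U,U] = ((2)·(2) + (3)·(3) + (-4)·(-4) + (1)·(1) + (1)·(1) + (-3)·(-3)) / 5 = 40/5 = 8
  S[U,V] = ((2)·(0.8333) + (3)·(-1.1667) + (-4)·(0.8333) + (1)·(1.8333) + (1)·(-1.1667) + (-3)·(-1.1667)) / 5 = -1/5 = -0.2
  S[V,V] = ((0.8333)·(0.8333) + (-1.1667)·(-1.1667) + (0.8333)·(0.8333) + (1.8333)·(1.8333) + (-1.1667)·(-1.1667) + (-1.1667)·(-1.1667)) / 5 = 8.8333/5 = 1.7667
  S = [[8, -0.2],
 [-0.2, 1.7667]].

Step 3 — invert S. det(S) = 8·1.7667 - (-0.2)² = 14.0933.
  S^{-1} = (1/det) · [[d, -b], [-b, a]] = [[0.1254, 0.0142],
 [0.0142, 0.5676]].

Step 4 — quadratic form (x̄ - mu_0)^T · S^{-1} · (x̄ - mu_0):
  S^{-1} · (x̄ - mu_0) = (0.4328, -2.6868),
  (x̄ - mu_0)^T · [...] = (4)·(0.4328) + (-4.8333)·(-2.6868) = 14.7178.

Step 5 — scale by n: T² = 6 · 14.7178 = 88.3065.

T² ≈ 88.3065


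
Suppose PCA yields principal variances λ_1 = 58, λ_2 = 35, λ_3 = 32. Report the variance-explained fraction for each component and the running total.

Step 1 — total variance = trace(Sigma) = Σ λ_i = 58 + 35 + 32 = 125.

Step 2 — fraction explained by component i = λ_i / Σ λ:
  PC1: 58/125 = 0.464
  PC2: 35/125 = 0.28
  PC3: 32/125 = 0.256

Step 3 — cumulative fraction after k components = (λ_1 + ... + λ_k) / Σ λ:
  k = 1: 58/125 = 0.464
  k = 2: (58 + 35)/125 = 93/125 = 0.744
  k = 3: (58 + 35 + 32)/125 = 125/125 = 1

Summary (fraction, with percent):

explained: PC1 0.464 (46.4%), PC2 0.28 (28%), PC3 0.256 (25.6%);  cumulative: 0.464, 0.744, 1


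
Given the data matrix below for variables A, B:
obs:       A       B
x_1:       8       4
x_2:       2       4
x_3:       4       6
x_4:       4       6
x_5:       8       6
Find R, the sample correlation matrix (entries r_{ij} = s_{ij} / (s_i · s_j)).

Step 1 — column means:
  mean(A) = (8 + 2 + 4 + 4 + 8) / 5 = 26/5 = 5.2
  mean(B) = (4 + 4 + 6 + 6 + 6) / 5 = 26/5 = 5.2

Step 2 — sample variances and covariances s[i,j] = (1/(n-1)) · Σ_k (x_{k,i} - mean_i) · (x_{k,j} - mean_j), with n-1 = 4:
  s[A,A] = ((2.8)·(2.8) + (-3.2)·(-3.2) + (-1.2)·(-1.2) + (-1.2)·(-1.2) + (2.8)·(2.8)) / 4 = 28.8/4 = 7.2
  s[A,B] = ((2.8)·(-1.2) + (-3.2)·(-1.2) + (-1.2)·(0.8) + (-1.2)·(0.8) + (2.8)·(0.8)) / 4 = 0.8/4 = 0.2
  s[B,B] = ((-1.2)·(-1.2) + (-1.2)·(-1.2) + (0.8)·(0.8) + (0.8)·(0.8) + (0.8)·(0.8)) / 4 = 4.8/4 = 1.2
  Sample standard deviations s_i = √(s[i,i]):
  s(A) = √(7.2) = 2.6833
  s(B) = √(1.2) = 1.0954

Step 3 — r_{ij} = s_{ij} / (s_i · s_j):
  r[A,A] = 1 (diagonal).
  r[A,B] = 0.2 / (2.6833 · 1.0954) = 0.2 / 2.9394 = 0.068
  r[B,B] = 1 (diagonal).

R is symmetric with unit diagonal. Assembling:

R = [[1, 0.068],
 [0.068, 1]]


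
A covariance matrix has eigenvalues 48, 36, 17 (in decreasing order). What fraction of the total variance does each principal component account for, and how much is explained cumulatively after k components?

Step 1 — total variance = trace(Sigma) = Σ λ_i = 48 + 36 + 17 = 101.

Step 2 — fraction explained by component i = λ_i / Σ λ:
  PC1: 48/101 = 0.4752
  PC2: 36/101 = 0.3564
  PC3: 17/101 = 0.1683

Step 3 — cumulative fraction after k components = (λ_1 + ... + λ_k) / Σ λ:
  k = 1: 48/101 = 0.4752
  k = 2: (48 + 36)/101 = 84/101 = 0.8317
  k = 3: (48 + 36 + 17)/101 = 101/101 = 1

Summary (fraction, with percent):

explained: PC1 0.4752 (47.52%), PC2 0.3564 (35.64%), PC3 0.1683 (16.83%);  cumulative: 0.4752, 0.8317, 1


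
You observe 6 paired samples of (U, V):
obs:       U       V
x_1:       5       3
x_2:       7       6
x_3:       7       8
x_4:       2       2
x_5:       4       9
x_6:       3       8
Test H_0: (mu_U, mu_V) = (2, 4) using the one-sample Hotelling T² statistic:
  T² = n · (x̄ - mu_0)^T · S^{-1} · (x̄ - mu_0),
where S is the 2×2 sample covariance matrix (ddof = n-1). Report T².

Step 1 — sample mean vector:
  mean(U) = (5 + 7 + 7 + 2 + 4 + 3) / 6 = 28/6 = 4.6667
  mean(V) = (3 + 6 + 8 + 2 + 9 + 8) / 6 = 36/6 = 6
  x̄ = (4.6667, 6),  deviation x̄ - mu_0 = (4.6667, 6) - (2, 4) = (2.6667, 2).

Step 2 — sample covariance matrix, S[i,j] = (1/(n-1)) · Σ_k (x_{k,i} - mean_i) · (x_{k,j} - mean_j), divisor n-1 = 5:
  S[U,U] = ((0.3333)·(0.3333) + (2.3333)·(2.3333) + (2.3333)·(2.3333) + (-2.6667)·(-2.6667) + (-0.6667)·(-0.6667) + (-1.6667)·(-1.6667)) / 5 = 21.3333/5 = 4.2667
  S[U,V] = ((0.3333)·(-3) + (2.3333)·(0) + (2.3333)·(2) + (-2.6667)·(-4) + (-0.6667)·(3) + (-1.6667)·(2)) / 5 = 9/5 = 1.8
  S[V,V] = ((-3)·(-3) + (0)·(0) + (2)·(2) + (-4)·(-4) + (3)·(3) + (2)·(2)) / 5 = 42/5 = 8.4
  S = [[4.2667, 1.8],
 [1.8, 8.4]].

Step 3 — invert S. det(S) = 4.2667·8.4 - (1.8)² = 32.6.
  S^{-1} = (1/det) · [[d, -b], [-b, a]] = [[0.2577, -0.0552],
 [-0.0552, 0.1309]].

Step 4 — quadratic form (x̄ - mu_0)^T · S^{-1} · (x̄ - mu_0):
  S^{-1} · (x̄ - mu_0) = (0.5767, 0.1145),
  (x̄ - mu_0)^T · [...] = (2.6667)·(0.5767) + (2)·(0.1145) = 1.7669.

Step 5 — scale by n: T² = 6 · 1.7669 = 10.6012.

T² ≈ 10.6012


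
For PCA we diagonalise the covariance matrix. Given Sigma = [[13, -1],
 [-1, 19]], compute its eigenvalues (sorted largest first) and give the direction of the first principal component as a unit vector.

Step 1 — characteristic polynomial of 2×2 Sigma:
  det(Sigma - λI) = λ² - trace · λ + det = 0.
  trace = 13 + 19 = 32, det = 13·19 - (-1)² = 246.
Step 2 — discriminant:
  Δ = trace² - 4·det = 1024 - 984 = 40.
Step 3 — eigenvalues:
  λ = (trace ± √Δ)/2 = (32 ± 6.3246)/2,
  λ_1 = 19.1623,  λ_2 = 12.8377.

Step 4 — unit eigenvector for λ_1: solve (Sigma - λ_1 I)v = 0. First row:
  (13 - 19.1623)·v_x + (-1)·v_y = 0, i.e. (-6.1623)·v_x + (-1)·v_y = 0,
  so v ∝ (b, λ_1 - a) = (-1, 6.1623); multiply by -1 so the first entry is positive: u = (1, -6.1623).
  ||u|| = √((1)² + (-6.1623)²) = √(38.9737) ≈ 6.2429,
  v_1 = u/||u|| ≈ (0.1602, -0.9871) (||v_1|| = 1).

λ_1 = 19.1623,  λ_2 = 12.8377;  v_1 ≈ (0.1602, -0.9871)


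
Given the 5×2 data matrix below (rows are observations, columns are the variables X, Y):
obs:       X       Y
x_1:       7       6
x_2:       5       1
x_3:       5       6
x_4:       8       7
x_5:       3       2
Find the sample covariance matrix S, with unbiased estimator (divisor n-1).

Step 1 — column means:
  mean(X) = (7 + 5 + 5 + 8 + 3) / 5 = 28/5 = 5.6
  mean(Y) = (6 + 1 + 6 + 7 + 2) / 5 = 22/5 = 4.4

Step 2 — sample covariance S[i,j] = (1/(n-1)) · Σ_k (x_{k,i} - mean_i) · (x_{k,j} - mean_j), with n-1 = 4.
  S[X,X] = ((1.4)·(1.4) + (-0.6)·(-0.6) + (-0.6)·(-0.6) + (2.4)·(2.4) + (-2.6)·(-2.6)) / 4 = 15.2/4 = 3.8
  S[X,Y] = ((1.4)·(1.6) + (-0.6)·(-3.4) + (-0.6)·(1.6) + (2.4)·(2.6) + (-2.6)·(-2.4)) / 4 = 15.8/4 = 3.95
  S[Y,Y] = ((1.6)·(1.6) + (-3.4)·(-3.4) + (1.6)·(1.6) + (2.6)·(2.6) + (-2.4)·(-2.4)) / 4 = 29.2/4 = 7.3

S is symmetric (S[j,i] = S[i,j]). Assembling:

S = [[3.8, 3.95],
 [3.95, 7.3]]


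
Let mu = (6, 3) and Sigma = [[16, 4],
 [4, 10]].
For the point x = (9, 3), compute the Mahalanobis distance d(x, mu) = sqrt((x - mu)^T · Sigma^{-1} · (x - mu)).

Step 1 — centre the observation: (x - mu) = (3, 0).

Step 2 — invert Sigma. det(Sigma) = 16·10 - (4)² = 144.
  Sigma^{-1} = (1/det) · [[d, -b], [-b, a]] = [[0.0694, -0.0278],
 [-0.0278, 0.1111]].

Step 3 — form the quadratic (x - mu)^T · Sigma^{-1} · (x - mu):
  Sigma^{-1} · (x - mu) = (0.2083, -0.0833).
  (x - mu)^T · [Sigma^{-1} · (x - mu)] = (3)·(0.2083) + (0)·(-0.0833) = 0.625.

Step 4 — take square root: d = √(0.625) ≈ 0.7906.

d(x, mu) = √(0.625) ≈ 0.7906


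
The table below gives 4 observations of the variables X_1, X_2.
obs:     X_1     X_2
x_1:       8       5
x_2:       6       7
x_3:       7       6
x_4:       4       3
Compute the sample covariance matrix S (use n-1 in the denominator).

Step 1 — column means:
  mean(X_1) = (8 + 6 + 7 + 4) / 4 = 25/4 = 6.25
  mean(X_2) = (5 + 7 + 6 + 3) / 4 = 21/4 = 5.25

Step 2 — sample covariance S[i,j] = (1/(n-1)) · Σ_k (x_{k,i} - mean_i) · (x_{k,j} - mean_j), with n-1 = 3.
  S[X_1,X_1] = ((1.75)·(1.75) + (-0.25)·(-0.25) + (0.75)·(0.75) + (-2.25)·(-2.25)) / 3 = 8.75/3 = 2.9167
  S[X_1,X_2] = ((1.75)·(-0.25) + (-0.25)·(1.75) + (0.75)·(0.75) + (-2.25)·(-2.25)) / 3 = 4.75/3 = 1.5833
  S[X_2,X_2] = ((-0.25)·(-0.25) + (1.75)·(1.75) + (0.75)·(0.75) + (-2.25)·(-2.25)) / 3 = 8.75/3 = 2.9167

S is symmetric (S[j,i] = S[i,j]). Assembling:

S = [[2.9167, 1.5833],
 [1.5833, 2.9167]]


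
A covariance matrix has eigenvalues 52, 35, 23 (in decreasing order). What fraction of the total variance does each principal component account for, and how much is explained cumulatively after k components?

Step 1 — total variance = trace(Sigma) = Σ λ_i = 52 + 35 + 23 = 110.

Step 2 — fraction explained by component i = λ_i / Σ λ:
  PC1: 52/110 = 0.4727
  PC2: 35/110 = 0.3182
  PC3: 23/110 = 0.2091

Step 3 — cumulative fraction after k components = (λ_1 + ... + λ_k) / Σ λ:
  k = 1: 52/110 = 0.4727
  k = 2: (52 + 35)/110 = 87/110 = 0.7909
  k = 3: (52 + 35 + 23)/110 = 110/110 = 1

Summary (fraction, with percent):

explained: PC1 0.4727 (47.27%), PC2 0.3182 (31.82%), PC3 0.2091 (20.91%);  cumulative: 0.4727, 0.7909, 1


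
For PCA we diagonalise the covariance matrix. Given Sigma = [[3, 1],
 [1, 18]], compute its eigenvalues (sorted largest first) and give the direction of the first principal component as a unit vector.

Step 1 — characteristic polynomial of 2×2 Sigma:
  det(Sigma - λI) = λ² - trace · λ + det = 0.
  trace = 3 + 18 = 21, det = 3·18 - (1)² = 53.
Step 2 — discriminant:
  Δ = trace² - 4·det = 441 - 212 = 229.
Step 3 — eigenvalues:
  λ = (trace ± √Δ)/2 = (21 ± 15.1327)/2,
  λ_1 = 18.0664,  λ_2 = 2.9336.

Step 4 — unit eigenvector for λ_1: solve (Sigma - λ_1 I)v = 0. First row:
  (3 - 18.0664)·v_x + (1)·v_y = 0, i.e. (-15.0664)·v_x + (1)·v_y = 0,
  so v ∝ (b, λ_1 - a) = (1, 15.0664) = u.
  ||u|| = √((1)² + (15.0664)²) = √(227.9956) ≈ 15.0995,
  v_1 = u/||u|| ≈ (0.0662, 0.9978) (||v_1|| = 1).

λ_1 = 18.0664,  λ_2 = 2.9336;  v_1 ≈ (0.0662, 0.9978)


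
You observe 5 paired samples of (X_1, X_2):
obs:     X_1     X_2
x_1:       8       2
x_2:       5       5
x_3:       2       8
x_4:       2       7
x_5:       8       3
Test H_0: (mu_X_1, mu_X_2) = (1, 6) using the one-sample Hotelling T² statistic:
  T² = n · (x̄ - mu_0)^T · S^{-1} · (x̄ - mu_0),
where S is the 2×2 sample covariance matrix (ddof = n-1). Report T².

Step 1 — sample mean vector:
  mean(X_1) = (8 + 5 + 2 + 2 + 8) / 5 = 25/5 = 5
  mean(X_2) = (2 + 5 + 8 + 7 + 3) / 5 = 25/5 = 5
  x̄ = (5, 5),  deviation x̄ - mu_0 = (5, 5) - (1, 6) = (4, -1).

Step 2 — sample covariance matrix, S[i,j] = (1/(n-1)) · Σ_k (x_{k,i} - mean_i) · (x_{k,j} - mean_j), divisor n-1 = 4:
  S[X_1,X_1] = ((3)·(3) + (0)·(0) + (-3)·(-3) + (-3)·(-3) + (3)·(3)) / 4 = 36/4 = 9
  S[X_1,X_2] = ((3)·(-3) + (0)·(0) + (-3)·(3) + (-3)·(2) + (3)·(-2)) / 4 = -30/4 = -7.5
  S[X_2,X_2] = ((-3)·(-3) + (0)·(0) + (3)·(3) + (2)·(2) + (-2)·(-2)) / 4 = 26/4 = 6.5
  S = [[9, -7.5],
 [-7.5, 6.5]].

Step 3 — invert S. det(S) = 9·6.5 - (-7.5)² = 2.25.
  S^{-1} = (1/det) · [[d, -b], [-b, a]] = [[2.8889, 3.3333],
 [3.3333, 4]].

Step 4 — quadratic form (x̄ - mu_0)^T · S^{-1} · (x̄ - mu_0):
  S^{-1} · (x̄ - mu_0) = (8.2222, 9.3333),
  (x̄ - mu_0)^T · [...] = (4)·(8.2222) + (-1)·(9.3333) = 23.5556.

Step 5 — scale by n: T² = 5 · 23.5556 = 117.7778.

T² ≈ 117.7778


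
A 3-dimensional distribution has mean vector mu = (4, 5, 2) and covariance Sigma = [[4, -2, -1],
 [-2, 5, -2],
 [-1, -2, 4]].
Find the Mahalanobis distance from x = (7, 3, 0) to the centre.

Step 1 — centre the observation: (x - mu) = (3, -2, -2).

Step 2 — invert Sigma (cofactor / det for 3×3, or solve directly):
  Sigma^{-1} = [[0.4571, 0.2857, 0.2571],
 [0.2857, 0.4286, 0.2857],
 [0.2571, 0.2857, 0.4571]].

Step 3 — form the quadratic (x - mu)^T · Sigma^{-1} · (x - mu):
  Sigma^{-1} · (x - mu) = (0.2857, -0.5714, -0.7143).
  (x - mu)^T · [Sigma^{-1} · (x - mu)] = (3)·(0.2857) + (-2)·(-0.5714) + (-2)·(-0.7143) = 3.4286.

Step 4 — take square root: d = √(3.4286) ≈ 1.8516.

d(x, mu) = √(3.4286) ≈ 1.8516


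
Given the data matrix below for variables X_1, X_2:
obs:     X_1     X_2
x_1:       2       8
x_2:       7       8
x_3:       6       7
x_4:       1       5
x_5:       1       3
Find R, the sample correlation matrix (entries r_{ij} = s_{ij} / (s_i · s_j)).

Step 1 — column means:
  mean(X_1) = (2 + 7 + 6 + 1 + 1) / 5 = 17/5 = 3.4
  mean(X_2) = (8 + 8 + 7 + 5 + 3) / 5 = 31/5 = 6.2

Step 2 — sample variances and covariances s[i,j] = (1/(n-1)) · Σ_k (x_{k,i} - mean_i) · (x_{k,j} - mean_j), with n-1 = 4:
  s[X_1,X_1] = ((-1.4)·(-1.4) + (3.6)·(3.6) + (2.6)·(2.6) + (-2.4)·(-2.4) + (-2.4)·(-2.4)) / 4 = 33.2/4 = 8.3
  s[X_1,X_2] = ((-1.4)·(1.8) + (3.6)·(1.8) + (2.6)·(0.8) + (-2.4)·(-1.2) + (-2.4)·(-3.2)) / 4 = 16.6/4 = 4.15
  s[X_2,X_2] = ((1.8)·(1.8) + (1.8)·(1.8) + (0.8)·(0.8) + (-1.2)·(-1.2) + (-3.2)·(-3.2)) / 4 = 18.8/4 = 4.7
  Sample standard deviations s_i = √(s[i,i]):
  s(X_1) = √(8.3) = 2.881
  s(X_2) = √(4.7) = 2.1679

Step 3 — r_{ij} = s_{ij} / (s_i · s_j):
  r[X_1,X_1] = 1 (diagonal).
  r[X_1,X_2] = 4.15 / (2.881 · 2.1679) = 4.15 / 6.2458 = 0.6644
  r[X_2,X_2] = 1 (diagonal).

R is symmetric with unit diagonal. Assembling:

R = [[1, 0.6644],
 [0.6644, 1]]


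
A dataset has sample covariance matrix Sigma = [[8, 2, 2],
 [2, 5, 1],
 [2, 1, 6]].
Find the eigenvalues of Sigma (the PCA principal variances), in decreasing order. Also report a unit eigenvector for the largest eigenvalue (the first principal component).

Step 1 — characteristic polynomial p(λ) = det(λI - Sigma) = λ³ - tr·λ² + c_1·λ - det, where tr = trace, c_1 = sum of the principal 2×2 minors, det = det(Sigma):
  tr = 8 + 5 + 6 = 19,
  c_1 = (8·5 - (2)²) + (8·6 - (2)²) + (5·6 - (1)²) = 36 + 44 + 29 = 109,
  det = 8·(5·6 - (1)²) - (2)·((2)·6 - (1)·(2)) + (2)·((2)·(1) - 5·(2)) = 8·(29) - (2)·(10) + (2)·(-8) = 196.
  So p(λ) = λ³ - 19λ² + 109λ - 196.
Step 2 — look for an integer root (rational root theorem: any rational root is an integer divisor of 196). Testing λ = 4:
  p(4) = 64 - 304 + 436 - 196 = 0  ✓
  Dividing out (λ - 4): p(λ) = (λ - 4)(λ² - 15λ + 49).
Step 3 — remaining eigenvalues from the quadratic λ² - 15λ + 49 = 0:
  Δ = 15² - 4·49 = 225 - 196 = 29,  λ = (15 ± √29)/2 = (15 ± 5.3852)/2 ≈ 10.1926 or 4.8074.
  Sorted: λ_1 = 10.1926,  λ_2 = 4.8074,  λ_3 = 4  (check: sum = 19 = tr ✓).

Step 4 — unit eigenvector for λ_1 ≈ 10.1926: v spans the null space of (Sigma - λ_1 I), whose rows are
  r_1 = (-2.1926, 2, 2),  r_2 = (2, -5.1926, 1),  r_3 = (2, 1, -4.1926).
  v is orthogonal to every row, so take v ∝ r_1 × r_2 = ((2)·(1) - (2)·(-5.1926), (2)·(2) - (-2.1926)·(1), (-2.1926)·(-5.1926) - (2)·(2)) ≈ (12.3852, 6.1926, 7.3852).
  Let u = (12.3852, 6.1926, 7.3852).
  ||u|| = √((12.3852)² + (6.1926)² + (7.3852)²) = √(246.281) ≈ 15.6933,  v_1 = u/||u|| ≈ (0.7892, 0.3946, 0.4706) (||v_1|| = 1).

λ_1 = 10.1926,  λ_2 = 4.8074,  λ_3 = 4;  v_1 ≈ (0.7892, 0.3946, 0.4706)


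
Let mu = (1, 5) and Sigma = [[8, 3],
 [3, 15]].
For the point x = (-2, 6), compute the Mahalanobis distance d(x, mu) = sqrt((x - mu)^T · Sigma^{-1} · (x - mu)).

Step 1 — centre the observation: (x - mu) = (-3, 1).

Step 2 — invert Sigma. det(Sigma) = 8·15 - (3)² = 111.
  Sigma^{-1} = (1/det) · [[d, -b], [-b, a]] = [[0.1351, -0.027],
 [-0.027, 0.0721]].

Step 3 — form the quadratic (x - mu)^T · Sigma^{-1} · (x - mu):
  Sigma^{-1} · (x - mu) = (-0.4324, 0.1532).
  (x - mu)^T · [Sigma^{-1} · (x - mu)] = (-3)·(-0.4324) + (1)·(0.1532) = 1.4505.

Step 4 — take square root: d = √(1.4505) ≈ 1.2043.

d(x, mu) = √(1.4505) ≈ 1.2043


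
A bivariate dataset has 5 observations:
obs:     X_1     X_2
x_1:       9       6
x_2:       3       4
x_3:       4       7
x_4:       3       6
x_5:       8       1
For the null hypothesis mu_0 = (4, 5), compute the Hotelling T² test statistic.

Step 1 — sample mean vector:
  mean(X_1) = (9 + 3 + 4 + 3 + 8) / 5 = 27/5 = 5.4
  mean(X_2) = (6 + 4 + 7 + 6 + 1) / 5 = 24/5 = 4.8
  x̄ = (5.4, 4.8),  deviation x̄ - mu_0 = (5.4, 4.8) - (4, 5) = (1.4, -0.2).

Step 2 — sample covariance matrix, S[i,j] = (1/(n-1)) · Σ_k (x_{k,i} - mean_i) · (x_{k,j} - mean_j), divisor n-1 = 4:
  S[X_1,X_1] = ((3.6)·(3.6) + (-2.4)·(-2.4) + (-1.4)·(-1.4) + (-2.4)·(-2.4) + (2.6)·(2.6)) / 4 = 33.2/4 = 8.3
  S[X_1,X_2] = ((3.6)·(1.2) + (-2.4)·(-0.8) + (-1.4)·(2.2) + (-2.4)·(1.2) + (2.6)·(-3.8)) / 4 = -9.6/4 = -2.4
  S[X_2,X_2] = ((1.2)·(1.2) + (-0.8)·(-0.8) + (2.2)·(2.2) + (1.2)·(1.2) + (-3.8)·(-3.8)) / 4 = 22.8/4 = 5.7
  S = [[8.3, -2.4],
 [-2.4, 5.7]].

Step 3 — invert S. det(S) = 8.3·5.7 - (-2.4)² = 41.55.
  S^{-1} = (1/det) · [[d, -b], [-b, a]] = [[0.1372, 0.0578],
 [0.0578, 0.1998]].

Step 4 — quadratic form (x̄ - mu_0)^T · S^{-1} · (x̄ - mu_0):
  S^{-1} · (x̄ - mu_0) = (0.1805, 0.0409),
  (x̄ - mu_0)^T · [...] = (1.4)·(0.1805) + (-0.2)·(0.0409) = 0.2445.

Step 5 — scale by n: T² = 5 · 0.2445 = 1.2226.

T² ≈ 1.2226


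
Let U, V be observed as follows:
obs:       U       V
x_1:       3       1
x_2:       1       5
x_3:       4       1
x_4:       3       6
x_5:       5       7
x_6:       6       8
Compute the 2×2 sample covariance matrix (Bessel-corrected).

Step 1 — column means:
  mean(U) = (3 + 1 + 4 + 3 + 5 + 6) / 6 = 22/6 = 3.6667
  mean(V) = (1 + 5 + 1 + 6 + 7 + 8) / 6 = 28/6 = 4.6667

Step 2 — sample covariance S[i,j] = (1/(n-1)) · Σ_k (x_{k,i} - mean_i) · (x_{k,j} - mean_j), with n-1 = 5.
  S[U,U] = ((-0.6667)·(-0.6667) + (-2.6667)·(-2.6667) + (0.3333)·(0.3333) + (-0.6667)·(-0.6667) + (1.3333)·(1.3333) + (2.3333)·(2.3333)) / 5 = 15.3333/5 = 3.0667
  S[U,V] = ((-0.6667)·(-3.6667) + (-2.6667)·(0.3333) + (0.3333)·(-3.6667) + (-0.6667)·(1.3333) + (1.3333)·(2.3333) + (2.3333)·(3.3333)) / 5 = 10.3333/5 = 2.0667
  S[V,V] = ((-3.6667)·(-3.6667) + (0.3333)·(0.3333) + (-3.6667)·(-3.6667) + (1.3333)·(1.3333) + (2.3333)·(2.3333) + (3.3333)·(3.3333)) / 5 = 45.3333/5 = 9.0667

S is symmetric (S[j,i] = S[i,j]). Assembling:

S = [[3.0667, 2.0667],
 [2.0667, 9.0667]]


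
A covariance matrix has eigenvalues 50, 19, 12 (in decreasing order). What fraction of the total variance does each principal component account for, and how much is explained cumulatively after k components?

Step 1 — total variance = trace(Sigma) = Σ λ_i = 50 + 19 + 12 = 81.

Step 2 — fraction explained by component i = λ_i / Σ λ:
  PC1: 50/81 = 0.6173
  PC2: 19/81 = 0.2346
  PC3: 12/81 = 0.1481

Step 3 — cumulative fraction after k components = (λ_1 + ... + λ_k) / Σ λ:
  k = 1: 50/81 = 0.6173
  k = 2: (50 + 19)/81 = 69/81 = 0.8519
  k = 3: (50 + 19 + 12)/81 = 81/81 = 1

Summary (fraction, with percent):

explained: PC1 0.6173 (61.73%), PC2 0.2346 (23.46%), PC3 0.1481 (14.81%);  cumulative: 0.6173, 0.8519, 1


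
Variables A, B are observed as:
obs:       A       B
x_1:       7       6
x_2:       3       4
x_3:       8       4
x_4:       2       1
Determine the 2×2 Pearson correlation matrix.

Step 1 — column means:
  mean(A) = (7 + 3 + 8 + 2) / 4 = 20/4 = 5
  mean(B) = (6 + 4 + 4 + 1) / 4 = 15/4 = 3.75

Step 2 — sample variances and covariances s[i,j] = (1/(n-1)) · Σ_k (x_{k,i} - mean_i) · (x_{k,j} - mean_j), with n-1 = 3:
  s[A,A] = ((2)·(2) + (-2)·(-2) + (3)·(3) + (-3)·(-3)) / 3 = 26/3 = 8.6667
  s[A,B] = ((2)·(2.25) + (-2)·(0.25) + (3)·(0.25) + (-3)·(-2.75)) / 3 = 13/3 = 4.3333
  s[B,B] = ((2.25)·(2.25) + (0.25)·(0.25) + (0.25)·(0.25) + (-2.75)·(-2.75)) / 3 = 12.75/3 = 4.25
  Sample standard deviations s_i = √(s[i,i]):
  s(A) = √(8.6667) = 2.9439
  s(B) = √(4.25) = 2.0616

Step 3 — r_{ij} = s_{ij} / (s_i · s_j):
  r[A,A] = 1 (diagonal).
  r[A,B] = 4.3333 / (2.9439 · 2.0616) = 4.3333 / 6.069 = 0.714
  r[B,B] = 1 (diagonal).

R is symmetric with unit diagonal. Assembling:

R = [[1, 0.714],
 [0.714, 1]]


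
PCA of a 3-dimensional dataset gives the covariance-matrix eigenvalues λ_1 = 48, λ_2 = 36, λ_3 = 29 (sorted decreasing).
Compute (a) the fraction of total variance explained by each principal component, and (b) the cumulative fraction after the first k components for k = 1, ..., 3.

Step 1 — total variance = trace(Sigma) = Σ λ_i = 48 + 36 + 29 = 113.

Step 2 — fraction explained by component i = λ_i / Σ λ:
  PC1: 48/113 = 0.4248
  PC2: 36/113 = 0.3186
  PC3: 29/113 = 0.2566

Step 3 — cumulative fraction after k components = (λ_1 + ... + λ_k) / Σ λ:
  k = 1: 48/113 = 0.4248
  k = 2: (48 + 36)/113 = 84/113 = 0.7434
  k = 3: (48 + 36 + 29)/113 = 113/113 = 1

Summary (fraction, with percent):

explained: PC1 0.4248 (42.48%), PC2 0.3186 (31.86%), PC3 0.2566 (25.66%);  cumulative: 0.4248, 0.7434, 1


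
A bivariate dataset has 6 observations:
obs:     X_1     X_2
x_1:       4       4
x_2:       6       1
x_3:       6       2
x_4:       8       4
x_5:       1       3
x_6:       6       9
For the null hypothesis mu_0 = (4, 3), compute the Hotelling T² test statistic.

Step 1 — sample mean vector:
  mean(X_1) = (4 + 6 + 6 + 8 + 1 + 6) / 6 = 31/6 = 5.1667
  mean(X_2) = (4 + 1 + 2 + 4 + 3 + 9) / 6 = 23/6 = 3.8333
  x̄ = (5.1667, 3.8333),  deviation x̄ - mu_0 = (5.1667, 3.8333) - (4, 3) = (1.1667, 0.8333).

Step 2 — sample covariance matrix, S[i,j] = (1/(n-1)) · Σ_k (x_{k,i} - mean_i) · (x_{k,j} - mean_j), divisor n-1 = 5:
  S[X_1,X_1] = ((-1.1667)·(-1.1667) + (0.8333)·(0.8333) + (0.8333)·(0.8333) + (2.8333)·(2.8333) + (-4.1667)·(-4.1667) + (0.8333)·(0.8333)) / 5 = 28.8333/5 = 5.7667
  S[X_1,X_2] = ((-1.1667)·(0.1667) + (0.8333)·(-2.8333) + (0.8333)·(-1.8333) + (2.8333)·(0.1667) + (-4.1667)·(-0.8333) + (0.8333)·(5.1667)) / 5 = 4.1667/5 = 0.8333
  S[X_2,X_2] = ((0.1667)·(0.1667) + (-2.8333)·(-2.8333) + (-1.8333)·(-1.8333) + (0.1667)·(0.1667) + (-0.8333)·(-0.8333) + (5.1667)·(5.1667)) / 5 = 38.8333/5 = 7.7667
  S = [[5.7667, 0.8333],
 [0.8333, 7.7667]].

Step 3 — invert S. det(S) = 5.7667·7.7667 - (0.8333)² = 44.0933.
  S^{-1} = (1/det) · [[d, -b], [-b, a]] = [[0.1761, -0.0189],
 [-0.0189, 0.1308]].

Step 4 — quadratic form (x̄ - mu_0)^T · S^{-1} · (x̄ - mu_0):
  S^{-1} · (x̄ - mu_0) = (0.1897, 0.0869),
  (x̄ - mu_0)^T · [...] = (1.1667)·(0.1897) + (0.8333)·(0.0869) = 0.2938.

Step 5 — scale by n: T² = 6 · 0.2938 = 1.7629.

T² ≈ 1.7629


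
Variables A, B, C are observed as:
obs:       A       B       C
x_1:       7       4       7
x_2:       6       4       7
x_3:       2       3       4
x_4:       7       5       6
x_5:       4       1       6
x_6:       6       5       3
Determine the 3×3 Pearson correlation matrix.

Step 1 — column means:
  mean(A) = (7 + 6 + 2 + 7 + 4 + 6) / 6 = 32/6 = 5.3333
  mean(B) = (4 + 4 + 3 + 5 + 1 + 5) / 6 = 22/6 = 3.6667
  mean(C) = (7 + 7 + 4 + 6 + 6 + 3) / 6 = 33/6 = 5.5

Step 2 — sample variances and covariances s[i,j] = (1/(n-1)) · Σ_k (x_{k,i} - mean_i) · (x_{k,j} - mean_j), with n-1 = 5:
  s[A,A] = ((1.6667)·(1.6667) + (0.6667)·(0.6667) + (-3.3333)·(-3.3333) + (1.6667)·(1.6667) + (-1.3333)·(-1.3333) + (0.6667)·(0.6667)) / 5 = 19.3333/5 = 3.8667
  s[A,B] = ((1.6667)·(0.3333) + (0.6667)·(0.3333) + (-3.3333)·(-0.6667) + (1.6667)·(1.3333) + (-1.3333)·(-2.6667) + (0.6667)·(1.3333)) / 5 = 9.6667/5 = 1.9333
  s[A,C] = ((1.6667)·(1.5) + (0.6667)·(1.5) + (-3.3333)·(-1.5) + (1.6667)·(0.5) + (-1.3333)·(0.5) + (0.6667)·(-2.5)) / 5 = 7/5 = 1.4
  s[B,B] = ((0.3333)·(0.3333) + (0.3333)·(0.3333) + (-0.6667)·(-0.6667) + (1.3333)·(1.3333) + (-2.6667)·(-2.6667) + (1.3333)·(1.3333)) / 5 = 11.3333/5 = 2.2667
  s[B,C] = ((0.3333)·(1.5) + (0.3333)·(1.5) + (-0.6667)·(-1.5) + (1.3333)·(0.5) + (-2.6667)·(0.5) + (1.3333)·(-2.5)) / 5 = -2/5 = -0.4
  s[C,C] = ((1.5)·(1.5) + (1.5)·(1.5) + (-1.5)·(-1.5) + (0.5)·(0.5) + (0.5)·(0.5) + (-2.5)·(-2.5)) / 5 = 13.5/5 = 2.7
  Sample standard deviations s_i = √(s[i,i]):
  s(A) = √(3.8667) = 1.9664
  s(B) = √(2.2667) = 1.5055
  s(C) = √(2.7) = 1.6432

Step 3 — r_{ij} = s_{ij} / (s_i · s_j):
  r[A,A] = 1 (diagonal).
  r[A,B] = 1.9333 / (1.9664 · 1.5055) = 1.9333 / 2.9605 = 0.653
  r[A,C] = 1.4 / (1.9664 · 1.6432) = 1.4 / 3.2311 = 0.4333
  r[B,B] = 1 (diagonal).
  r[B,C] = -0.4 / (1.5055 · 1.6432) = -0.4 / 2.4739 = -0.1617
  r[C,C] = 1 (diagonal).

R is symmetric with unit diagonal. Assembling:

R = [[1, 0.653, 0.4333],
 [0.653, 1, -0.1617],
 [0.4333, -0.1617, 1]]


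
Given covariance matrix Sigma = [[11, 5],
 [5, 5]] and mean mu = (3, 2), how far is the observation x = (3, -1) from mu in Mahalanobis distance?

Step 1 — centre the observation: (x - mu) = (0, -3).

Step 2 — invert Sigma. det(Sigma) = 11·5 - (5)² = 30.
  Sigma^{-1} = (1/det) · [[d, -b], [-b, a]] = [[0.1667, -0.1667],
 [-0.1667, 0.3667]].

Step 3 — form the quadratic (x - mu)^T · Sigma^{-1} · (x - mu):
  Sigma^{-1} · (x - mu) = (0.5, -1.1).
  (x - mu)^T · [Sigma^{-1} · (x - mu)] = (0)·(0.5) + (-3)·(-1.1) = 3.3.

Step 4 — take square root: d = √(3.3) ≈ 1.8166.

d(x, mu) = √(3.3) ≈ 1.8166


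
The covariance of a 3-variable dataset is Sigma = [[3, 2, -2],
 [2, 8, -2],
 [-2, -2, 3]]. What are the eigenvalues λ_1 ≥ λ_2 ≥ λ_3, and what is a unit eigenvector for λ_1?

Step 1 — characteristic polynomial p(λ) = det(λI - Sigma) = λ³ - tr·λ² + c_1·λ - det, where tr = trace, c_1 = sum of the principal 2×2 minors, det = det(Sigma):
  tr = 3 + 8 + 3 = 14,
  c_1 = (3·8 - (2)²) + (3·3 - (-2)²) + (8·3 - (-2)²) = 20 + 5 + 20 = 45,
  det = 3·(8·3 - (-2)²) - (2)·((2)·3 - (-2)·(-2)) + (-2)·((2)·(-2) - 8·(-2)) = 3·(20) - (2)·(2) + (-2)·(12) = 32.
  So p(λ) = λ³ - 14λ² + 45λ - 32.
Step 2 — look for an integer root (rational root theorem: any rational root is an integer divisor of 32). Testing λ = 1:
  p(1) = 1 - 14 + 45 - 32 = 0  ✓
  Dividing out (λ - 1): p(λ) = (λ - 1)(λ² - 13λ + 32).
Step 3 — remaining eigenvalues from the quadratic λ² - 13λ + 32 = 0:
  Δ = 13² - 4·32 = 169 - 128 = 41,  λ = (13 ± √41)/2 = (13 ± 6.4031)/2 ≈ 9.7016 or 3.2984.
  Sorted: λ_1 = 9.7016,  λ_2 = 3.2984,  λ_3 = 1  (check: sum = 14 = tr ✓).

Step 4 — unit eigenvector for λ_1 ≈ 9.7016: v spans the null space of (Sigma - λ_1 I), whose rows are
  r_1 = (-6.7016, 2, -2),  r_2 = (2, -1.7016, -2),  r_3 = (-2, -2, -6.7016).
  v is orthogonal to every row, so take v ∝ r_1 × r_2 = ((2)·(-2) - (-2)·(-1.7016), (-2)·(2) - (-6.7016)·(-2), (-6.7016)·(-1.7016) - (2)·(2)) ≈ (-7.4031, -17.4031, 7.4031).
  Rescale (multiply by -1 so the first nonzero entry is positive): u = (7.4031, 17.4031, -7.4031).
  ||u|| = √((7.4031)² + (17.4031)² + (-7.4031)²) = √(412.4812) ≈ 20.3096,  v_1 = u/||u|| ≈ (0.3645, 0.8569, -0.3645) (||v_1|| = 1).

λ_1 = 9.7016,  λ_2 = 3.2984,  λ_3 = 1;  v_1 ≈ (0.3645, 0.8569, -0.3645)


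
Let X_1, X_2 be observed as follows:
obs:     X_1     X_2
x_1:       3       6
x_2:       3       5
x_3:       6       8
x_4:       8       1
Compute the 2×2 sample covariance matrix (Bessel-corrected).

Step 1 — column means:
  mean(X_1) = (3 + 3 + 6 + 8) / 4 = 20/4 = 5
  mean(X_2) = (6 + 5 + 8 + 1) / 4 = 20/4 = 5

Step 2 — sample covariance S[i,j] = (1/(n-1)) · Σ_k (x_{k,i} - mean_i) · (x_{k,j} - mean_j), with n-1 = 3.
  S[X_1,X_1] = ((-2)·(-2) + (-2)·(-2) + (1)·(1) + (3)·(3)) / 3 = 18/3 = 6
  S[X_1,X_2] = ((-2)·(1) + (-2)·(0) + (1)·(3) + (3)·(-4)) / 3 = -11/3 = -3.6667
  S[X_2,X_2] = ((1)·(1) + (0)·(0) + (3)·(3) + (-4)·(-4)) / 3 = 26/3 = 8.6667

S is symmetric (S[j,i] = S[i,j]). Assembling:

S = [[6, -3.6667],
 [-3.6667, 8.6667]]


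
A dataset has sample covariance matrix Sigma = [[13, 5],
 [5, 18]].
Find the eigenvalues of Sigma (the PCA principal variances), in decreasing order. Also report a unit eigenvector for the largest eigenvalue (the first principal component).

Step 1 — characteristic polynomial of 2×2 Sigma:
  det(Sigma - λI) = λ² - trace · λ + det = 0.
  trace = 13 + 18 = 31, det = 13·18 - (5)² = 209.
Step 2 — discriminant:
  Δ = trace² - 4·det = 961 - 836 = 125.
Step 3 — eigenvalues:
  λ = (trace ± √Δ)/2 = (31 ± 11.1803)/2,
  λ_1 = 21.0902,  λ_2 = 9.9098.

Step 4 — unit eigenvector for λ_1: solve (Sigma - λ_1 I)v = 0. First row:
  (13 - 21.0902)·v_x + (5)·v_y = 0, i.e. (-8.0902)·v_x + (5)·v_y = 0,
  so v ∝ (b, λ_1 - a) = (5, 8.0902) = u.
  ||u|| = √((5)² + (8.0902)²) = √(90.4508) ≈ 9.5106,
  v_1 = u/||u|| ≈ (0.5257, 0.8507) (||v_1|| = 1).

λ_1 = 21.0902,  λ_2 = 9.9098;  v_1 ≈ (0.5257, 0.8507)


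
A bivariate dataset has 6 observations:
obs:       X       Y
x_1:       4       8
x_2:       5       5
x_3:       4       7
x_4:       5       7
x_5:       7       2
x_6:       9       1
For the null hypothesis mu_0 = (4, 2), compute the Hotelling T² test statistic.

Step 1 — sample mean vector:
  mean(X) = (4 + 5 + 4 + 5 + 7 + 9) / 6 = 34/6 = 5.6667
  mean(Y) = (8 + 5 + 7 + 7 + 2 + 1) / 6 = 30/6 = 5
  x̄ = (5.6667, 5),  deviation x̄ - mu_0 = (5.6667, 5) - (4, 2) = (1.6667, 3).

Step 2 — sample covariance matrix, S[i,j] = (1/(n-1)) · Σ_k (x_{k,i} - mean_i) · (x_{k,j} - mean_j), divisor n-1 = 5:
  S[X,X] = ((-1.6667)·(-1.6667) + (-0.6667)·(-0.6667) + (-1.6667)·(-1.6667) + (-0.6667)·(-0.6667) + (1.3333)·(1.3333) + (3.3333)·(3.3333)) / 5 = 19.3333/5 = 3.8667
  S[X,Y] = ((-1.6667)·(3) + (-0.6667)·(0) + (-1.6667)·(2) + (-0.6667)·(2) + (1.3333)·(-3) + (3.3333)·(-4)) / 5 = -27/5 = -5.4
  S[Y,Y] = ((3)·(3) + (0)·(0) + (2)·(2) + (2)·(2) + (-3)·(-3) + (-4)·(-4)) / 5 = 42/5 = 8.4
  S = [[3.8667, -5.4],
 [-5.4, 8.4]].

Step 3 — invert S. det(S) = 3.8667·8.4 - (-5.4)² = 3.32.
  S^{-1} = (1/det) · [[d, -b], [-b, a]] = [[2.5301, 1.6265],
 [1.6265, 1.1647]].

Step 4 — quadratic form (x̄ - mu_0)^T · S^{-1} · (x̄ - mu_0):
  S^{-1} · (x̄ - mu_0) = (9.0964, 6.2048),
  (x̄ - mu_0)^T · [...] = (1.6667)·(9.0964) + (3)·(6.2048) = 33.7751.

Step 5 — scale by n: T² = 6 · 33.7751 = 202.6506.

T² ≈ 202.6506


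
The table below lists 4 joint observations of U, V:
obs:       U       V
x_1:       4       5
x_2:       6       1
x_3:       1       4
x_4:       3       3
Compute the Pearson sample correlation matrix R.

Step 1 — column means:
  mean(U) = (4 + 6 + 1 + 3) / 4 = 14/4 = 3.5
  mean(V) = (5 + 1 + 4 + 3) / 4 = 13/4 = 3.25

Step 2 — sample variances and covariances s[i,j] = (1/(n-1)) · Σ_k (x_{k,i} - mean_i) · (x_{k,j} - mean_j), with n-1 = 3:
  s[U,U] = ((0.5)·(0.5) + (2.5)·(2.5) + (-2.5)·(-2.5) + (-0.5)·(-0.5)) / 3 = 13/3 = 4.3333
  s[U,V] = ((0.5)·(1.75) + (2.5)·(-2.25) + (-2.5)·(0.75) + (-0.5)·(-0.25)) / 3 = -6.5/3 = -2.1667
  s[V,V] = ((1.75)·(1.75) + (-2.25)·(-2.25) + (0.75)·(0.75) + (-0.25)·(-0.25)) / 3 = 8.75/3 = 2.9167
  Sample standard deviations s_i = √(s[i,i]):
  s(U) = √(4.3333) = 2.0817
  s(V) = √(2.9167) = 1.7078

Step 3 — r_{ij} = s_{ij} / (s_i · s_j):
  r[U,U] = 1 (diagonal).
  r[U,V] = -2.1667 / (2.0817 · 1.7078) = -2.1667 / 3.5551 = -0.6094
  r[V,V] = 1 (diagonal).

R is symmetric with unit diagonal. Assembling:

R = [[1, -0.6094],
 [-0.6094, 1]]


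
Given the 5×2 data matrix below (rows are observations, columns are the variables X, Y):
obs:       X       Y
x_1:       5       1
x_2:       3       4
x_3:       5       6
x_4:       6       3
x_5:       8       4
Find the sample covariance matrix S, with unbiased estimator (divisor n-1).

Step 1 — column means:
  mean(X) = (5 + 3 + 5 + 6 + 8) / 5 = 27/5 = 5.4
  mean(Y) = (1 + 4 + 6 + 3 + 4) / 5 = 18/5 = 3.6

Step 2 — sample covariance S[i,j] = (1/(n-1)) · Σ_k (x_{k,i} - mean_i) · (x_{k,j} - mean_j), with n-1 = 4.
  S[X,X] = ((-0.4)·(-0.4) + (-2.4)·(-2.4) + (-0.4)·(-0.4) + (0.6)·(0.6) + (2.6)·(2.6)) / 4 = 13.2/4 = 3.3
  S[X,Y] = ((-0.4)·(-2.6) + (-2.4)·(0.4) + (-0.4)·(2.4) + (0.6)·(-0.6) + (2.6)·(0.4)) / 4 = -0.2/4 = -0.05
  S[Y,Y] = ((-2.6)·(-2.6) + (0.4)·(0.4) + (2.4)·(2.4) + (-0.6)·(-0.6) + (0.4)·(0.4)) / 4 = 13.2/4 = 3.3

S is symmetric (S[j,i] = S[i,j]). Assembling:

S = [[3.3, -0.05],
 [-0.05, 3.3]]


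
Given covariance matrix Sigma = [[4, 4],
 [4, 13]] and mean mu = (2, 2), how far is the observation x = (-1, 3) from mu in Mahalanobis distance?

Step 1 — centre the observation: (x - mu) = (-3, 1).

Step 2 — invert Sigma. det(Sigma) = 4·13 - (4)² = 36.
  Sigma^{-1} = (1/det) · [[d, -b], [-b, a]] = [[0.3611, -0.1111],
 [-0.1111, 0.1111]].

Step 3 — form the quadratic (x - mu)^T · Sigma^{-1} · (x - mu):
  Sigma^{-1} · (x - mu) = (-1.1944, 0.4444).
  (x - mu)^T · [Sigma^{-1} · (x - mu)] = (-3)·(-1.1944) + (1)·(0.4444) = 4.0278.

Step 4 — take square root: d = √(4.0278) ≈ 2.0069.

d(x, mu) = √(4.0278) ≈ 2.0069


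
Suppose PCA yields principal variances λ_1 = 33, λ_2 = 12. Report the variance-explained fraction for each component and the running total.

Step 1 — total variance = trace(Sigma) = Σ λ_i = 33 + 12 = 45.

Step 2 — fraction explained by component i = λ_i / Σ λ:
  PC1: 33/45 = 0.7333
  PC2: 12/45 = 0.2667

Step 3 — cumulative fraction after k components = (λ_1 + ... + λ_k) / Σ λ:
  k = 1: 33/45 = 0.7333
  k = 2: (33 + 12)/45 = 45/45 = 1

Summary (fraction, with percent):

explained: PC1 0.7333 (73.33%), PC2 0.2667 (26.67%);  cumulative: 0.7333, 1
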